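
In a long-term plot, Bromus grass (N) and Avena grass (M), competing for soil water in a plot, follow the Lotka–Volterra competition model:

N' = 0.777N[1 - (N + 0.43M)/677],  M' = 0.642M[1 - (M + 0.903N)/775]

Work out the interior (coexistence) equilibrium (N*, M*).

Setting both brackets to zero gives the nullclines N + 0.43M = 677 and 0.903N + M = 775.
Substituting M = 775 - 0.903N into the first: N(1 - 0.43·0.903) = 677 - 0.43·775.
So N* = 344/0.612 = 562, and then M* = 775 - 0.903·562 = 268.

N* ≈ 562, M* ≈ 268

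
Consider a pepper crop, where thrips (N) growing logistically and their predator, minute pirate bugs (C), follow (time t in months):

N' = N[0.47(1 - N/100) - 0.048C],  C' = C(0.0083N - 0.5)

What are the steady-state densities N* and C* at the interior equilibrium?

From dC/dt = 0 with C > 0: 0.0083N* = 0.5, so N* = 60.2.
Substitute into dN/dt = 0: 0.47(1 - 60.2/100) = 0.048C*.
The bracket is 0.398, giving C* = 0.187/0.048 = 3.89.

N* ≈ 60.2, C* ≈ 3.89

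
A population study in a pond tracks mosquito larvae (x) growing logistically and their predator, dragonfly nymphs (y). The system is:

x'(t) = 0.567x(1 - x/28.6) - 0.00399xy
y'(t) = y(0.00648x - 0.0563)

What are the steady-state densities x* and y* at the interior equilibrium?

x* ≈ 8.69, y* ≈ 98.9

From dy/dt = 0 with y > 0: 0.00648x* = 0.0563, so x* = 8.69.
Substitute into dx/dt = 0: 0.567(1 - 8.69/28.6) = 0.00399y*.
The bracket is 0.696, giving y* = 0.395/0.00399 = 98.9.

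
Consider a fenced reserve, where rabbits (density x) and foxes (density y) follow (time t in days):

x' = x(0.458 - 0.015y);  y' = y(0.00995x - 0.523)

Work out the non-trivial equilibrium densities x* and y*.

x* ≈ 52.6, y* ≈ 30.5

Set dy/dt = 0 with y > 0: 0.00995x - 0.523 = 0, so x* = 0.523/0.00995 = 52.6.
Set dx/dt = 0 with x > 0: 0.458 - 0.015y = 0, so y* = 0.458/0.015 = 30.5.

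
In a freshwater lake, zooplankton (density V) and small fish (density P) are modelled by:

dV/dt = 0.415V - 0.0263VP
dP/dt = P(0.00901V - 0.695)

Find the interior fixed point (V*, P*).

V* ≈ 77.1, P* ≈ 15.8

Set dP/dt = 0 with P > 0: 0.00901V - 0.695 = 0, so V* = 0.695/0.00901 = 77.1.
Set dV/dt = 0 with V > 0: 0.415 - 0.0263P = 0, so P* = 0.415/0.0263 = 15.8.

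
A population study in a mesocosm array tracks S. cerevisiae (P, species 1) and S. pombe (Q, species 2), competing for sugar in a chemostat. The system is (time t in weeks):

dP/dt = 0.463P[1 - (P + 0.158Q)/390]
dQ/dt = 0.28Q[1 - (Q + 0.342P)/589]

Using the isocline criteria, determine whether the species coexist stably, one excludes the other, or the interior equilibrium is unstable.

stable coexistence

Compare the nullcline intercepts: K1/α12 = 390/0.158 = 2470 > K2 = 589; K2/α21 = 589/0.342 = 1720 > K1 = 390.
Since both inequalities hold, each species can invade when rare, so the interior equilibrium is stable.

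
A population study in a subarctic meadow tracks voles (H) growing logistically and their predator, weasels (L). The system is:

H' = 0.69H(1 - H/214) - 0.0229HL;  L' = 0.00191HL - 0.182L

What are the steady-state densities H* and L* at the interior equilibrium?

From dL/dt = 0 with L > 0: 0.00191H* = 0.182, so H* = 95.3.
Substitute into dH/dt = 0: 0.69(1 - 95.3/214) = 0.0229L*.
The bracket is 0.555, giving L* = 0.383/0.0229 = 16.7.

H* ≈ 95.3, L* ≈ 16.7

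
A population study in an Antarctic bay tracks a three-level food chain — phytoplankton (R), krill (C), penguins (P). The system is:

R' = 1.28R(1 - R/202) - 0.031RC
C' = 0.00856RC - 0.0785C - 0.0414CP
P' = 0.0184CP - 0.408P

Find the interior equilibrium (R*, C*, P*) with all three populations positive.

From dP/dt = 0: 0.0184C* = 0.408, so C* = 22.2.
From dR/dt = 0: 1.28(1 - R*/202) = 0.031·22.2, giving R* = 202·(1 - 0.537) = 93.5.
From dC/dt = 0: 0.00856·93.5 - 0.0785 = 0.0414P*, so P* = 0.722/0.0414 = 17.4.

R* ≈ 93.5, C* ≈ 22.2, P* ≈ 17.4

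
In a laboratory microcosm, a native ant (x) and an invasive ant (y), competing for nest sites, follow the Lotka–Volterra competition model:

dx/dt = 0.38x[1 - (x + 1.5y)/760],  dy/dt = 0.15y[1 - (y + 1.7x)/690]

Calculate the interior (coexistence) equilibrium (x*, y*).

x* ≈ 177, y* ≈ 388

Setting both brackets to zero gives the nullclines x + 1.5y = 760 and 1.7x + y = 690.
Substituting y = 690 - 1.7x into the first: x(1 - 1.5·1.7) = 760 - 1.5·690.
So x* = -275/-1.55 = 177, and then y* = 690 - 1.7·177 = 388.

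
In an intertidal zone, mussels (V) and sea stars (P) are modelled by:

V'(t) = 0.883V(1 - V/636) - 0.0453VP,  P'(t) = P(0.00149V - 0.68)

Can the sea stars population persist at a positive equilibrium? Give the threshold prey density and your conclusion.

Threshold V = 456; K > 456, so yes, the predator persists.

The predator equation gives dP/dt > 0 only when V > 0.68/0.00149 = 456.
Without the predator, V → K = 636. Since 636 > 456, the predator can invade and persist.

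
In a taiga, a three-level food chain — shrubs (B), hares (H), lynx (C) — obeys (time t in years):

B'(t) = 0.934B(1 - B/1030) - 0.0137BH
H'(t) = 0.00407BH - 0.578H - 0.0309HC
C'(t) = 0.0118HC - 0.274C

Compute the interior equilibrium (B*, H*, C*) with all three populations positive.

B* ≈ 679, H* ≈ 23.2, C* ≈ 70.8

From dC/dt = 0: 0.0118H* = 0.274, so H* = 23.2.
From dB/dt = 0: 0.934(1 - B*/1030) = 0.0137·23.2, giving B* = 1030·(1 - 0.341) = 679.
From dH/dt = 0: 0.00407·679 - 0.578 = 0.0309C*, so C* = 2.19/0.0309 = 70.8.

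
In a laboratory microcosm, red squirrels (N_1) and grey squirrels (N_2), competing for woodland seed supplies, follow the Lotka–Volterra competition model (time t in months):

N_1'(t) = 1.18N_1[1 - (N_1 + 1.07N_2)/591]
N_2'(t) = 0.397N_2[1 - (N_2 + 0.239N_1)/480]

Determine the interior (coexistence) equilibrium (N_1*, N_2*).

Setting both brackets to zero gives the nullclines N_1 + 1.07N_2 = 591 and 0.239N_1 + N_2 = 480.
Substituting N_2 = 480 - 0.239N_1 into the first: N_1(1 - 1.07·0.239) = 591 - 1.07·480.
So N_1* = 77.4/0.744 = 104, and then N_2* = 480 - 0.239·104 = 455.

N_1* ≈ 104, N_2* ≈ 455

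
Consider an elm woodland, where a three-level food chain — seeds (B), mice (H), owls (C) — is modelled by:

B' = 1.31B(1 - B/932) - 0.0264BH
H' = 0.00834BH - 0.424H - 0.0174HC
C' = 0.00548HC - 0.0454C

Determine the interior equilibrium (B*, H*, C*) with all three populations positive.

B* ≈ 776, H* ≈ 8.28, C* ≈ 348

From dC/dt = 0: 0.00548H* = 0.0454, so H* = 8.28.
From dB/dt = 0: 1.31(1 - B*/932) = 0.0264·8.28, giving B* = 932·(1 - 0.167) = 776.
From dH/dt = 0: 0.00834·776 - 0.424 = 0.0174C*, so C* = 6.05/0.0174 = 348.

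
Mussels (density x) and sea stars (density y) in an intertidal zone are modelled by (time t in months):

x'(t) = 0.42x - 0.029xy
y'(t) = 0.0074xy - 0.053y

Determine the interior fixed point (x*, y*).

x* ≈ 7.16, y* ≈ 14.5

Set dy/dt = 0 with y > 0: 0.0074x - 0.053 = 0, so x* = 0.053/0.0074 = 7.16.
Set dx/dt = 0 with x > 0: 0.42 - 0.029y = 0, so y* = 0.42/0.029 = 14.5.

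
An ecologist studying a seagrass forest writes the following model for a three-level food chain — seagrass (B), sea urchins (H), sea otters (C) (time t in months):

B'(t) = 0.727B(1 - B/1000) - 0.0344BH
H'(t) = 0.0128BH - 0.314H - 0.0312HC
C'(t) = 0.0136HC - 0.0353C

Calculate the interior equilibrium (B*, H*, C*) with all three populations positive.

From dC/dt = 0: 0.0136H* = 0.0353, so H* = 2.6.
From dB/dt = 0: 0.727(1 - B*/1000) = 0.0344·2.6, giving B* = 1000·(1 - 0.123) = 877.
From dH/dt = 0: 0.0128·877 - 0.314 = 0.0312C*, so C* = 10.9/0.0312 = 350.

B* ≈ 877, H* ≈ 2.6, C* ≈ 350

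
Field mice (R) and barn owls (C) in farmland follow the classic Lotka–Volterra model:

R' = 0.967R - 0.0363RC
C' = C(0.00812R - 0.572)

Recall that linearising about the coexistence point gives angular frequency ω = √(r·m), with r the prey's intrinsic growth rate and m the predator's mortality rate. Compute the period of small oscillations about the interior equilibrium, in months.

Here r = 0.967 and m = 0.572, so r·m = 0.553.
ω = √0.553 = 0.744 per month, hence T = 2π/ω ≈ 8.45 months.

T ≈ 8.45 months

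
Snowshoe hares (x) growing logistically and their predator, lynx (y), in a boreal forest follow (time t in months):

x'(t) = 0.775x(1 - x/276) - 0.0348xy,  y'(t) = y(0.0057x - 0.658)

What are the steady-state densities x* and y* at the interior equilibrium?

x* ≈ 115, y* ≈ 13

From dy/dt = 0 with y > 0: 0.0057x* = 0.658, so x* = 115.
Substitute into dx/dt = 0: 0.775(1 - 115/276) = 0.0348y*.
The bracket is 0.582, giving y* = 0.451/0.0348 = 13.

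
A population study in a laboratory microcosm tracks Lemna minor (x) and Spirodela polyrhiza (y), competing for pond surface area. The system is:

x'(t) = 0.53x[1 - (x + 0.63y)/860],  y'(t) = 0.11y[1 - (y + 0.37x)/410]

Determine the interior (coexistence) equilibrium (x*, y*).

Setting both brackets to zero gives the nullclines x + 0.63y = 860 and 0.37x + y = 410.
Substituting y = 410 - 0.37x into the first: x(1 - 0.63·0.37) = 860 - 0.63·410.
So x* = 602/0.767 = 785, and then y* = 410 - 0.37·785 = 120.

x* ≈ 785, y* ≈ 120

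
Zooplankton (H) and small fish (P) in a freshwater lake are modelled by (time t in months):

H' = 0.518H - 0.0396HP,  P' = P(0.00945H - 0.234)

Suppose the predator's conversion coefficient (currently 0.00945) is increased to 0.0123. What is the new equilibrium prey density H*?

At the interior fixed point, setting dP/dt = 0 with P > 0 fixes H* = (predator death rate)/(HP coefficient) — independent of the other coefficients.
With the change, H* = 0.234/0.0123 = 19; it falls from 24.8.

H* ≈ 19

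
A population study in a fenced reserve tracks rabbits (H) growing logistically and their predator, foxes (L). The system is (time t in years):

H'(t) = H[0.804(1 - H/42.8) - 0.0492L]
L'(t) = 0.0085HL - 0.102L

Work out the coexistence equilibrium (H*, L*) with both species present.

H* ≈ 12, L* ≈ 11.8

From dL/dt = 0 with L > 0: 0.0085H* = 0.102, so H* = 12.
Substitute into dH/dt = 0: 0.804(1 - 12/42.8) = 0.0492L*.
The bracket is 0.72, giving L* = 0.579/0.0492 = 11.8.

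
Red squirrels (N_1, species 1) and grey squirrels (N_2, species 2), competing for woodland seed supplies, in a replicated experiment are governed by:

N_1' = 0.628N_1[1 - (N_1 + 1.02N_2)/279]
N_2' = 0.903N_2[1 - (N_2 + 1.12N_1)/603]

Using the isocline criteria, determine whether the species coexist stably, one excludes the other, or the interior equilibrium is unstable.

species 2 excludes species 1

Compare the nullcline intercepts: K1/α12 = 279/1.02 = 274 < K2 = 603; K2/α21 = 603/1.12 = 538 > K1 = 279.
Since the inequalities point opposite ways, species 2 can invade but species 1 cannot.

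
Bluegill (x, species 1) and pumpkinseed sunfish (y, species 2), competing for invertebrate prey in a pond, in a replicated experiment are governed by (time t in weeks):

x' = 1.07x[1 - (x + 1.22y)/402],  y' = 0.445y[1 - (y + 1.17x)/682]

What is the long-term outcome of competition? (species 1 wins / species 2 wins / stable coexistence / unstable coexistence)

species 2 excludes species 1

Compare the nullcline intercepts: K1/α12 = 402/1.22 = 330 < K2 = 682; K2/α21 = 682/1.17 = 583 > K1 = 402.
Since the inequalities point opposite ways, species 2 can invade but species 1 cannot.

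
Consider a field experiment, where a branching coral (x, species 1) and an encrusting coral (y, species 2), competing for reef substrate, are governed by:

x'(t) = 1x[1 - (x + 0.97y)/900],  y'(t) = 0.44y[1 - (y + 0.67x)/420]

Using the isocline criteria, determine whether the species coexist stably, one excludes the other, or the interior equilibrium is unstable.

Compare the nullcline intercepts: K1/α12 = 900/0.97 = 928 > K2 = 420; K2/α21 = 420/0.67 = 627 < K1 = 900.
Since the inequalities point opposite ways, species 1 can invade but species 2 cannot.

species 1 excludes species 2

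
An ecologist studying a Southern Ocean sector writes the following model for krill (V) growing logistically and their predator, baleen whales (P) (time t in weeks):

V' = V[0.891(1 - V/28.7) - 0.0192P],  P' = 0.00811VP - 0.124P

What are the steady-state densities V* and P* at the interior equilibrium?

From dP/dt = 0 with P > 0: 0.00811V* = 0.124, so V* = 15.3.
Substitute into dV/dt = 0: 0.891(1 - 15.3/28.7) = 0.0192P*.
The bracket is 0.467, giving P* = 0.416/0.0192 = 21.7.

V* ≈ 15.3, P* ≈ 21.7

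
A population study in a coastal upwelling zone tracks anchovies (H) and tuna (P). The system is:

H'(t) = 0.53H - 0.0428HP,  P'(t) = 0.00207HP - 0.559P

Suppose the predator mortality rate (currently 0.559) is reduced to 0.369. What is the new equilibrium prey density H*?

At the interior fixed point, setting dP/dt = 0 with P > 0 fixes H* = (predator death rate)/(HP coefficient) — independent of the other coefficients.
With the change, H* = 0.369/0.00207 = 178; it falls from 270.

H* ≈ 178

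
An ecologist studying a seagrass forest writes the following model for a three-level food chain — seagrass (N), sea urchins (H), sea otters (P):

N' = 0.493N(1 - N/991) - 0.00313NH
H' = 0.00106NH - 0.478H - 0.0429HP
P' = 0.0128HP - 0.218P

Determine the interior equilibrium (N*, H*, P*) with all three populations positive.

From dP/dt = 0: 0.0128H* = 0.218, so H* = 17.
From dN/dt = 0: 0.493(1 - N*/991) = 0.00313·17, giving N* = 991·(1 - 0.108) = 884.
From dH/dt = 0: 0.00106·884 - 0.478 = 0.0429P*, so P* = 0.459/0.0429 = 10.7.

N* ≈ 884, H* ≈ 17, P* ≈ 10.7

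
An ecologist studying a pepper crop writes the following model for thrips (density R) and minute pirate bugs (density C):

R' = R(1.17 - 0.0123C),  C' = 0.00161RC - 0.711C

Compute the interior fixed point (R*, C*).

R* ≈ 442, C* ≈ 95.1

Set dC/dt = 0 with C > 0: 0.00161R - 0.711 = 0, so R* = 0.711/0.00161 = 442.
Set dR/dt = 0 with R > 0: 1.17 - 0.0123C = 0, so C* = 1.17/0.0123 = 95.1.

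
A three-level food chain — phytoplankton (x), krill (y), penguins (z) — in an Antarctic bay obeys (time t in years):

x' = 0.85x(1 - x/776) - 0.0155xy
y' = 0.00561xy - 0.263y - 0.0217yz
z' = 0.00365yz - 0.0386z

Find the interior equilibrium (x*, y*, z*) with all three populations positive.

x* ≈ 626, y* ≈ 10.6, z* ≈ 150

From dz/dt = 0: 0.00365y* = 0.0386, so y* = 10.6.
From dx/dt = 0: 0.85(1 - x*/776) = 0.0155·10.6, giving x* = 776·(1 - 0.193) = 626.
From dy/dt = 0: 0.00561·626 - 0.263 = 0.0217z*, so z* = 3.25/0.0217 = 150.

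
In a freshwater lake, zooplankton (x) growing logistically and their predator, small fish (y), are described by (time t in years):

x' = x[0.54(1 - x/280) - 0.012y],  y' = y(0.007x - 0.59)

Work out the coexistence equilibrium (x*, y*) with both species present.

x* ≈ 84.3, y* ≈ 31.5

From dy/dt = 0 with y > 0: 0.007x* = 0.59, so x* = 84.3.
Substitute into dx/dt = 0: 0.54(1 - 84.3/280) = 0.012y*.
The bracket is 0.699, giving y* = 0.377/0.012 = 31.5.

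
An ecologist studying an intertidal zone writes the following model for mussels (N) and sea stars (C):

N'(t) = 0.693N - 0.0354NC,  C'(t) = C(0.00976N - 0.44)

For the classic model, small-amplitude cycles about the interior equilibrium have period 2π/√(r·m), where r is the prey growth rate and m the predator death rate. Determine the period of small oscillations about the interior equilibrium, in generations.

Here r = 0.693 and m = 0.44, so r·m = 0.305.
ω = √0.305 = 0.552 per generation, hence T = 2π/ω ≈ 11.4 generations.

T ≈ 11.4 generations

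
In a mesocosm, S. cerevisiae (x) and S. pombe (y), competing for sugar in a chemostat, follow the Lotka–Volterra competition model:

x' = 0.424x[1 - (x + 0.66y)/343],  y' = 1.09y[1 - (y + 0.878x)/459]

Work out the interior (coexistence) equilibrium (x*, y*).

x* ≈ 95.3, y* ≈ 375

Setting both brackets to zero gives the nullclines x + 0.66y = 343 and 0.878x + y = 459.
Substituting y = 459 - 0.878x into the first: x(1 - 0.66·0.878) = 343 - 0.66·459.
So x* = 40.1/0.421 = 95.3, and then y* = 459 - 0.878·95.3 = 375.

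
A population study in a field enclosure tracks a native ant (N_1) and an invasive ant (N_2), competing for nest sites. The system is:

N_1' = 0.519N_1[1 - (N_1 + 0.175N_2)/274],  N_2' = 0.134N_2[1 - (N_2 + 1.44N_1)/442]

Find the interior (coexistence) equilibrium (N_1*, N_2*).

N_1* ≈ 263, N_2* ≈ 63.4

Setting both brackets to zero gives the nullclines N_1 + 0.175N_2 = 274 and 1.44N_1 + N_2 = 442.
Substituting N_2 = 442 - 1.44N_1 into the first: N_1(1 - 0.175·1.44) = 274 - 0.175·442.
So N_1* = 197/0.748 = 263, and then N_2* = 442 - 1.44·263 = 63.4.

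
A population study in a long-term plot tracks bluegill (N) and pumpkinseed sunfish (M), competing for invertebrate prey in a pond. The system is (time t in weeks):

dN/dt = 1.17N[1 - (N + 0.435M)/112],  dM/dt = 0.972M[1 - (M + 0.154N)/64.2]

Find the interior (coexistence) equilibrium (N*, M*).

Setting both brackets to zero gives the nullclines N + 0.435M = 112 and 0.154N + M = 64.2.
Substituting M = 64.2 - 0.154N into the first: N(1 - 0.435·0.154) = 112 - 0.435·64.2.
So N* = 84.1/0.933 = 90.1, and then M* = 64.2 - 0.154·90.1 = 50.3.

N* ≈ 90.1, M* ≈ 50.3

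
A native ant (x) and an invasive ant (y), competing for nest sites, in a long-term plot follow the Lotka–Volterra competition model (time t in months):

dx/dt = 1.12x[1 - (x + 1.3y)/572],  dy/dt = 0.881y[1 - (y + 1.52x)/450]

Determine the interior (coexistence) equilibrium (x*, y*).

Setting both brackets to zero gives the nullclines x + 1.3y = 572 and 1.52x + y = 450.
Substituting y = 450 - 1.52x into the first: x(1 - 1.3·1.52) = 572 - 1.3·450.
So x* = -13/-0.976 = 13.3, and then y* = 450 - 1.52·13.3 = 430.

x* ≈ 13.3, y* ≈ 430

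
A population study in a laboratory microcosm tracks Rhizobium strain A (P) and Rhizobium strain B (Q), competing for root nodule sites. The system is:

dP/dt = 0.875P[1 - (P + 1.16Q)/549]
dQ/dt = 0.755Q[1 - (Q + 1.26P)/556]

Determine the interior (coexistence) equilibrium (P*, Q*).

P* ≈ 208, Q* ≈ 294

Setting both brackets to zero gives the nullclines P + 1.16Q = 549 and 1.26P + Q = 556.
Substituting Q = 556 - 1.26P into the first: P(1 - 1.16·1.26) = 549 - 1.16·556.
So P* = -96/-0.462 = 208, and then Q* = 556 - 1.26·208 = 294.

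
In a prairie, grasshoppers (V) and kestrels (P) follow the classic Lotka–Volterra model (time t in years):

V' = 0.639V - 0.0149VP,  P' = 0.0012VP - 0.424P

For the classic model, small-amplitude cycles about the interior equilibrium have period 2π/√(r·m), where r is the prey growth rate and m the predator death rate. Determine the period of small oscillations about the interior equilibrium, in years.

Here r = 0.639 and m = 0.424, so r·m = 0.271.
ω = √0.271 = 0.521 per year, hence T = 2π/ω ≈ 12.1 years.

T ≈ 12.1 years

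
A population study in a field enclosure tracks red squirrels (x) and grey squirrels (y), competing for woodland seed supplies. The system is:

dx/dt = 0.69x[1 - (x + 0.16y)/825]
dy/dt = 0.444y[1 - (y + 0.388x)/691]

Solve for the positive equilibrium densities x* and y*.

x* ≈ 762, y* ≈ 395

Setting both brackets to zero gives the nullclines x + 0.16y = 825 and 0.388x + y = 691.
Substituting y = 691 - 0.388x into the first: x(1 - 0.16·0.388) = 825 - 0.16·691.
So x* = 714/0.938 = 762, and then y* = 691 - 0.388·762 = 395.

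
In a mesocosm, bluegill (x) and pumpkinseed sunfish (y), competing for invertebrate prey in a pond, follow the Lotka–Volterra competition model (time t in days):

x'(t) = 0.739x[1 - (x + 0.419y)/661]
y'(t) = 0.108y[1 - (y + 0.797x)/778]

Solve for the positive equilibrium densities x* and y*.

Setting both brackets to zero gives the nullclines x + 0.419y = 661 and 0.797x + y = 778.
Substituting y = 778 - 0.797x into the first: x(1 - 0.419·0.797) = 661 - 0.419·778.
So x* = 335/0.666 = 503, and then y* = 778 - 0.797·503 = 377.

x* ≈ 503, y* ≈ 377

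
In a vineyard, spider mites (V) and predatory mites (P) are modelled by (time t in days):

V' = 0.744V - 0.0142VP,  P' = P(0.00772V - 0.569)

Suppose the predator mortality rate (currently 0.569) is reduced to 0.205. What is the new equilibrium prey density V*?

At the interior fixed point, setting dP/dt = 0 with P > 0 fixes V* = (predator death rate)/(VP coefficient) — independent of the other coefficients.
With the change, V* = 0.205/0.00772 = 26.6; it falls from 73.7.

V* ≈ 26.6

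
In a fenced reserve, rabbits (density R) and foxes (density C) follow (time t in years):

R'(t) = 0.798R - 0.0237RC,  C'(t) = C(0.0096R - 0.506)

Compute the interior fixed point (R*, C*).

R* ≈ 52.7, C* ≈ 33.7

Set dC/dt = 0 with C > 0: 0.0096R - 0.506 = 0, so R* = 0.506/0.0096 = 52.7.
Set dR/dt = 0 with R > 0: 0.798 - 0.0237C = 0, so C* = 0.798/0.0237 = 33.7.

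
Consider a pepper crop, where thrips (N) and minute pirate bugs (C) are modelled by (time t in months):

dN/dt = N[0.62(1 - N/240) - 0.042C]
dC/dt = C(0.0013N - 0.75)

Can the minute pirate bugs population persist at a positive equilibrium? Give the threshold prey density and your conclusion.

The predator equation gives dC/dt > 0 only when N > 0.75/0.0013 = 577.
Without the predator, N → K = 240. Since 240 < 577, the predator cannot invade.

Threshold N = 577; K < 577, so no, the predator goes extinct.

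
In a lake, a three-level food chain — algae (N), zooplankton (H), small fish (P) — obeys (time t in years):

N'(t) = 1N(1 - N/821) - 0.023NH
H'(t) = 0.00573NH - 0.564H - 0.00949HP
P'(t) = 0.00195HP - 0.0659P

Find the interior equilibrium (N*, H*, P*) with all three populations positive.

From dP/dt = 0: 0.00195H* = 0.0659, so H* = 33.8.
From dN/dt = 0: 1(1 - N*/821) = 0.023·33.8, giving N* = 821·(1 - 0.777) = 183.
From dH/dt = 0: 0.00573·183 - 0.564 = 0.00949P*, so P* = 0.484/0.00949 = 51.

N* ≈ 183, H* ≈ 33.8, P* ≈ 51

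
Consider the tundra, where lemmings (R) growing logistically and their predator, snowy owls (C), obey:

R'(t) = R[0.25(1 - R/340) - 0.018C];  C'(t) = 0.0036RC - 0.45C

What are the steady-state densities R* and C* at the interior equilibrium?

R* ≈ 125, C* ≈ 8.78

From dC/dt = 0 with C > 0: 0.0036R* = 0.45, so R* = 125.
Substitute into dR/dt = 0: 0.25(1 - 125/340) = 0.018C*.
The bracket is 0.632, giving C* = 0.158/0.018 = 8.78.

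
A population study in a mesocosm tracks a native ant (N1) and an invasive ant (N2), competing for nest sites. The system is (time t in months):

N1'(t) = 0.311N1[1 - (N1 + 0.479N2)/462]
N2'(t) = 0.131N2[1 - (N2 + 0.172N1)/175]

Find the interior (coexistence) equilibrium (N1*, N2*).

N1* ≈ 412, N2* ≈ 104

Setting both brackets to zero gives the nullclines N1 + 0.479N2 = 462 and 0.172N1 + N2 = 175.
Substituting N2 = 175 - 0.172N1 into the first: N1(1 - 0.479·0.172) = 462 - 0.479·175.
So N1* = 378/0.918 = 412, and then N2* = 175 - 0.172·412 = 104.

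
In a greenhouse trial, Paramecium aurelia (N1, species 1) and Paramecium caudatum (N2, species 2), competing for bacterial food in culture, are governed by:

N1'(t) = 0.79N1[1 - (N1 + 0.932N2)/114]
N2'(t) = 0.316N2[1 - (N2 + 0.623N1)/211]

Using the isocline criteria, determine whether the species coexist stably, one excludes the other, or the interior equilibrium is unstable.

species 2 excludes species 1

Compare the nullcline intercepts: K1/α12 = 114/0.932 = 122 < K2 = 211; K2/α21 = 211/0.623 = 339 > K1 = 114.
Since the inequalities point opposite ways, species 2 can invade but species 1 cannot.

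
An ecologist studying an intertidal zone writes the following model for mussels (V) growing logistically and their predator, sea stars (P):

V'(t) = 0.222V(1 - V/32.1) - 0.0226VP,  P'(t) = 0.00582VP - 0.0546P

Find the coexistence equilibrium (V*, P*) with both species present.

From dP/dt = 0 with P > 0: 0.00582V* = 0.0546, so V* = 9.38.
Substitute into dV/dt = 0: 0.222(1 - 9.38/32.1) = 0.0226P*.
The bracket is 0.708, giving P* = 0.157/0.0226 = 6.95.

V* ≈ 9.38, P* ≈ 6.95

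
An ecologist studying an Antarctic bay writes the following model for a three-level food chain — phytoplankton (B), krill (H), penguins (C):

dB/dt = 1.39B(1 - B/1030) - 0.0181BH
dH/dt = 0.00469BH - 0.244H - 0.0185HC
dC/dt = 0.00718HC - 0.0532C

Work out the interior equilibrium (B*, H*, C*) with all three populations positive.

From dC/dt = 0: 0.00718H* = 0.0532, so H* = 7.41.
From dB/dt = 0: 1.39(1 - B*/1030) = 0.0181·7.41, giving B* = 1030·(1 - 0.0965) = 931.
From dH/dt = 0: 0.00469·931 - 0.244 = 0.0185C*, so C* = 4.12/0.0185 = 223.

B* ≈ 931, H* ≈ 7.41, C* ≈ 223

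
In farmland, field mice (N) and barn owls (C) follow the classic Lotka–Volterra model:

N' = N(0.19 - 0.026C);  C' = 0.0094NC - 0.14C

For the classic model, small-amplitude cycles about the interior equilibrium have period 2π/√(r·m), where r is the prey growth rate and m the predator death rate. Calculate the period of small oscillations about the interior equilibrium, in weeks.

T ≈ 38.5 weeks

Here r = 0.19 and m = 0.14, so r·m = 0.0266.
ω = √0.0266 = 0.163 per week, hence T = 2π/ω ≈ 38.5 weeks.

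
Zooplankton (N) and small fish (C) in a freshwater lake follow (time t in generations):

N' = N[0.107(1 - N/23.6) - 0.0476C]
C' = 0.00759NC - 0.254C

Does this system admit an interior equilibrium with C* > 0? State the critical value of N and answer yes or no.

Threshold N = 33.5; K < 33.5, so no, the predator goes extinct.

The predator equation gives dC/dt > 0 only when N > 0.254/0.00759 = 33.5.
Without the predator, N → K = 23.6. Since 23.6 < 33.5, the predator cannot invade.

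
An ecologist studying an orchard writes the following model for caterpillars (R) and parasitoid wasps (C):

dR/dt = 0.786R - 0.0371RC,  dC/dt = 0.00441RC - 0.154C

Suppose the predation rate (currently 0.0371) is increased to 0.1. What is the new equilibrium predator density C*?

C* ≈ 7.86

At the interior fixed point, setting dR/dt = 0 with R > 0 fixes C* = (prey growth rate)/(RC coefficient) — independent of the other coefficients.
With the change, C* = 0.786/0.1 = 7.86; it falls from 21.2.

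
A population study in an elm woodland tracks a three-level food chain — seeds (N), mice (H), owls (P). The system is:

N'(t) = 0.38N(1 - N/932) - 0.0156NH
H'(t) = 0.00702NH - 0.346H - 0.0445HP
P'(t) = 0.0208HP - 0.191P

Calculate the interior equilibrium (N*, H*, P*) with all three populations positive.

From dP/dt = 0: 0.0208H* = 0.191, so H* = 9.18.
From dN/dt = 0: 0.38(1 - N*/932) = 0.0156·9.18, giving N* = 932·(1 - 0.377) = 581.
From dH/dt = 0: 0.00702·581 - 0.346 = 0.0445P*, so P* = 3.73/0.0445 = 83.8.

N* ≈ 581, H* ≈ 9.18, P* ≈ 83.8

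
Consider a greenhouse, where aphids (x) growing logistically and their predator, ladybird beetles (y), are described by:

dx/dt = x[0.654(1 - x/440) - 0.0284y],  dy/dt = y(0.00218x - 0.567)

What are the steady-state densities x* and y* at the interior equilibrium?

x* ≈ 260, y* ≈ 9.42

From dy/dt = 0 with y > 0: 0.00218x* = 0.567, so x* = 260.
Substitute into dx/dt = 0: 0.654(1 - 260/440) = 0.0284y*.
The bracket is 0.409, giving y* = 0.267/0.0284 = 9.42.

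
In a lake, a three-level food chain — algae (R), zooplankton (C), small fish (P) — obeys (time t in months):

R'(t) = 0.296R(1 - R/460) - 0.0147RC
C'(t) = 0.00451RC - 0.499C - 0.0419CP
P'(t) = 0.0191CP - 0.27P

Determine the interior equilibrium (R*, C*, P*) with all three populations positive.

From dP/dt = 0: 0.0191C* = 0.27, so C* = 14.1.
From dR/dt = 0: 0.296(1 - R*/460) = 0.0147·14.1, giving R* = 460·(1 - 0.702) = 137.
From dC/dt = 0: 0.00451·137 - 0.499 = 0.0419P*, so P* = 0.119/0.0419 = 2.84.

R* ≈ 137, C* ≈ 14.1, P* ≈ 2.84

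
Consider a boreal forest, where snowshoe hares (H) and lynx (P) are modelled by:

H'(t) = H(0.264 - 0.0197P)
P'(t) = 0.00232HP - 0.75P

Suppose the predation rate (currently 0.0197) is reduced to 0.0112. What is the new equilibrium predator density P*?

At the interior fixed point, setting dH/dt = 0 with H > 0 fixes P* = (prey growth rate)/(HP coefficient) — independent of the other coefficients.
With the change, P* = 0.264/0.0112 = 23.6; it rises from 13.4.

P* ≈ 23.6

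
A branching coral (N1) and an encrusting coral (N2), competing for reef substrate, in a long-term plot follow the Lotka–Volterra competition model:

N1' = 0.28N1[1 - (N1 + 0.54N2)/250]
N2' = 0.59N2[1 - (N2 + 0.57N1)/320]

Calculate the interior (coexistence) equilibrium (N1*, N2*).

N1* ≈ 112, N2* ≈ 256

Setting both brackets to zero gives the nullclines N1 + 0.54N2 = 250 and 0.57N1 + N2 = 320.
Substituting N2 = 320 - 0.57N1 into the first: N1(1 - 0.54·0.57) = 250 - 0.54·320.
So N1* = 77.2/0.692 = 112, and then N2* = 320 - 0.57·112 = 256.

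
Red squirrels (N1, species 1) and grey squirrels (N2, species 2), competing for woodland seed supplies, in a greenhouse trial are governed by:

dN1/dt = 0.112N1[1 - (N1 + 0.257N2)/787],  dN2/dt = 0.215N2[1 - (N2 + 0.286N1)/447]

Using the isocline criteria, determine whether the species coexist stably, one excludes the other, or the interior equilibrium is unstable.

Compare the nullcline intercepts: K1/α12 = 787/0.257 = 3060 > K2 = 447; K2/α21 = 447/0.286 = 1560 > K1 = 787.
Since both inequalities hold, each species can invade when rare, so the interior equilibrium is stable.

stable coexistence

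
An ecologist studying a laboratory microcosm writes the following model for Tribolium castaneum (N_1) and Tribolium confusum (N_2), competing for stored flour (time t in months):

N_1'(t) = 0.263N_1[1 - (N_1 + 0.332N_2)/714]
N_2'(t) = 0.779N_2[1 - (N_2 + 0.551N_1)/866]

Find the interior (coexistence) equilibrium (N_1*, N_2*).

N_1* ≈ 522, N_2* ≈ 578

Setting both brackets to zero gives the nullclines N_1 + 0.332N_2 = 714 and 0.551N_1 + N_2 = 866.
Substituting N_2 = 866 - 0.551N_1 into the first: N_1(1 - 0.332·0.551) = 714 - 0.332·866.
So N_1* = 426/0.817 = 522, and then N_2* = 866 - 0.551·522 = 578.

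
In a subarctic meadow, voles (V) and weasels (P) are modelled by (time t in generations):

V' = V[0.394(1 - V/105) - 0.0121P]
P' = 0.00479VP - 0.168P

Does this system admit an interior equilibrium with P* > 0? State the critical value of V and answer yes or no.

Threshold V = 35.1; K > 35.1, so yes, the predator persists.

The predator equation gives dP/dt > 0 only when V > 0.168/0.00479 = 35.1.
Without the predator, V → K = 105. Since 105 > 35.1, the predator can invade and persist.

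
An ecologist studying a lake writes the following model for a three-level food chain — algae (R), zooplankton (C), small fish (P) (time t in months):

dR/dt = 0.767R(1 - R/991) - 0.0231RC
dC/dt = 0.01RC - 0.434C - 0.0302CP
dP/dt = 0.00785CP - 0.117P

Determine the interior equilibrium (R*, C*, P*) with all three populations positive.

R* ≈ 546, C* ≈ 14.9, P* ≈ 166

From dP/dt = 0: 0.00785C* = 0.117, so C* = 14.9.
From dR/dt = 0: 0.767(1 - R*/991) = 0.0231·14.9, giving R* = 991·(1 - 0.449) = 546.
From dC/dt = 0: 0.01·546 - 0.434 = 0.0302P*, so P* = 5.03/0.0302 = 166.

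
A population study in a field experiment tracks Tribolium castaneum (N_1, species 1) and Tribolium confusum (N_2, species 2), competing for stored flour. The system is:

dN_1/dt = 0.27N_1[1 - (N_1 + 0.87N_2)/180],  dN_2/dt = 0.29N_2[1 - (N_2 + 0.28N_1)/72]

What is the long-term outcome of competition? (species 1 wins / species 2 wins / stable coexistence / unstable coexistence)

Compare the nullcline intercepts: K1/α12 = 180/0.87 = 207 > K2 = 72; K2/α21 = 72/0.28 = 257 > K1 = 180.
Since both inequalities hold, each species can invade when rare, so the interior equilibrium is stable.

stable coexistence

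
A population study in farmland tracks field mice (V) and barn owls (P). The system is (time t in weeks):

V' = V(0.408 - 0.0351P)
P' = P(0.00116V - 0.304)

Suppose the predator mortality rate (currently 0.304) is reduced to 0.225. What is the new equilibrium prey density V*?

V* ≈ 194

At the interior fixed point, setting dP/dt = 0 with P > 0 fixes V* = (predator death rate)/(VP coefficient) — independent of the other coefficients.
With the change, V* = 0.225/0.00116 = 194; it falls from 262.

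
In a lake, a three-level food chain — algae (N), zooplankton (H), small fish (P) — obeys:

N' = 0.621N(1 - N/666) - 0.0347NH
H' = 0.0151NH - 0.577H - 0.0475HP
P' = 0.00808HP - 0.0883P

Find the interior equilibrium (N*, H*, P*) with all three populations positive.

N* ≈ 259, H* ≈ 10.9, P* ≈ 70.3

From dP/dt = 0: 0.00808H* = 0.0883, so H* = 10.9.
From dN/dt = 0: 0.621(1 - N*/666) = 0.0347·10.9, giving N* = 666·(1 - 0.611) = 259.
From dH/dt = 0: 0.0151·259 - 0.577 = 0.0475P*, so P* = 3.34/0.0475 = 70.3.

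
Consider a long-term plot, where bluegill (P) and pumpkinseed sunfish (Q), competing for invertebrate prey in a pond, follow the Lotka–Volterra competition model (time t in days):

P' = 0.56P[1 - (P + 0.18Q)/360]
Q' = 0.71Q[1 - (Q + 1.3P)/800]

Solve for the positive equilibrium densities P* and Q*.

Setting both brackets to zero gives the nullclines P + 0.18Q = 360 and 1.3P + Q = 800.
Substituting Q = 800 - 1.3P into the first: P(1 - 0.18·1.3) = 360 - 0.18·800.
So P* = 216/0.766 = 282, and then Q* = 800 - 1.3·282 = 433.

P* ≈ 282, Q* ≈ 433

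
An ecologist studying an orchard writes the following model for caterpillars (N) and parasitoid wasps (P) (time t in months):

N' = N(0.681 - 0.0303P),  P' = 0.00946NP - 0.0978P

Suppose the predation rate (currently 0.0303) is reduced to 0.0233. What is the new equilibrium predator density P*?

At the interior fixed point, setting dN/dt = 0 with N > 0 fixes P* = (prey growth rate)/(NP coefficient) — independent of the other coefficients.
With the change, P* = 0.681/0.0233 = 29.2; it rises from 22.5.

P* ≈ 29.2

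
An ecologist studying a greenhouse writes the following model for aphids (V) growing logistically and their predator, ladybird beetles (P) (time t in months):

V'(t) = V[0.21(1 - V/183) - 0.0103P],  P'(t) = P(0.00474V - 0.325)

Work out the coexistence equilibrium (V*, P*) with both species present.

From dP/dt = 0 with P > 0: 0.00474V* = 0.325, so V* = 68.6.
Substitute into dV/dt = 0: 0.21(1 - 68.6/183) = 0.0103P*.
The bracket is 0.625, giving P* = 0.131/0.0103 = 12.7.

V* ≈ 68.6, P* ≈ 12.7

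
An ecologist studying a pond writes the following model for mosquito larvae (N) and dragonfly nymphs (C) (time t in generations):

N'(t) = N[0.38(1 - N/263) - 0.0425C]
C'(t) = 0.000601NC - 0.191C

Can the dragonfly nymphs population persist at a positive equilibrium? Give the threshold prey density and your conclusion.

Threshold N = 318; K < 318, so no, the predator goes extinct.

The predator equation gives dC/dt > 0 only when N > 0.191/0.000601 = 318.
Without the predator, N → K = 263. Since 263 < 318, the predator cannot invade.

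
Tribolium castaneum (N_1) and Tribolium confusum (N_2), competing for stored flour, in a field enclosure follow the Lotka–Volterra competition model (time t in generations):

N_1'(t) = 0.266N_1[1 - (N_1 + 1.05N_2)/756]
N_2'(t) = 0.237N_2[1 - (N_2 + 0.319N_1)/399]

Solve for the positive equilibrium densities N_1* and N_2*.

N_1* ≈ 507, N_2* ≈ 237

Setting both brackets to zero gives the nullclines N_1 + 1.05N_2 = 756 and 0.319N_1 + N_2 = 399.
Substituting N_2 = 399 - 0.319N_1 into the first: N_1(1 - 1.05·0.319) = 756 - 1.05·399.
So N_1* = 337/0.665 = 507, and then N_2* = 399 - 0.319·507 = 237.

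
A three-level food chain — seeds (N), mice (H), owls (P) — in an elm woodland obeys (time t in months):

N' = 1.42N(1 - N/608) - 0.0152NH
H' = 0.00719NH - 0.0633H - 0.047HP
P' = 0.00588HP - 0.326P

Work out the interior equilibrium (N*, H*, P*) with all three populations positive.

From dP/dt = 0: 0.00588H* = 0.326, so H* = 55.4.
From dN/dt = 0: 1.42(1 - N*/608) = 0.0152·55.4, giving N* = 608·(1 - 0.593) = 247.
From dH/dt = 0: 0.00719·247 - 0.0633 = 0.047P*, so P* = 1.71/0.047 = 36.5.

N* ≈ 247, H* ≈ 55.4, P* ≈ 36.5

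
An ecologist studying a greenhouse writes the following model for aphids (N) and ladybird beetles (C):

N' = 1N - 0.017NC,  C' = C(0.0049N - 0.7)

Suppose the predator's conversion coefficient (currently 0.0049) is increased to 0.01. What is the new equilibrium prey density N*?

At the interior fixed point, setting dC/dt = 0 with C > 0 fixes N* = (predator death rate)/(NC coefficient) — independent of the other coefficients.
With the change, N* = 0.7/0.01 = 70; it falls from 143.

N* ≈ 70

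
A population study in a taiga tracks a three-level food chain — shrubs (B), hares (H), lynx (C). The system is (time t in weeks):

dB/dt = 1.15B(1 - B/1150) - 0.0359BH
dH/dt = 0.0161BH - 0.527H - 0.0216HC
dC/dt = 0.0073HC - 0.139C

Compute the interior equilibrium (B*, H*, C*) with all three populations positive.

From dC/dt = 0: 0.0073H* = 0.139, so H* = 19.
From dB/dt = 0: 1.15(1 - B*/1150) = 0.0359·19, giving B* = 1150·(1 - 0.594) = 466.
From dH/dt = 0: 0.0161·466 - 0.527 = 0.0216C*, so C* = 6.98/0.0216 = 323.

B* ≈ 466, H* ≈ 19, C* ≈ 323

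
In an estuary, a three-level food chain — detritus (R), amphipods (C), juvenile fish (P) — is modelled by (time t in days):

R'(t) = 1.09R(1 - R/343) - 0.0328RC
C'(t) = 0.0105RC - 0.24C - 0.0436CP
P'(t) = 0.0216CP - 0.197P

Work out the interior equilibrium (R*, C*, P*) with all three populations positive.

R* ≈ 249, C* ≈ 9.12, P* ≈ 54.4

From dP/dt = 0: 0.0216C* = 0.197, so C* = 9.12.
From dR/dt = 0: 1.09(1 - R*/343) = 0.0328·9.12, giving R* = 343·(1 - 0.274) = 249.
From dC/dt = 0: 0.0105·249 - 0.24 = 0.0436P*, so P* = 2.37/0.0436 = 54.4.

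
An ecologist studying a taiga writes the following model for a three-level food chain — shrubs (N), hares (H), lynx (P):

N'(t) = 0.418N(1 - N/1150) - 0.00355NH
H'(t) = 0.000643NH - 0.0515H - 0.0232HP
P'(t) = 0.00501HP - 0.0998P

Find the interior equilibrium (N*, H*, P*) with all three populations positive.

N* ≈ 955, H* ≈ 19.9, P* ≈ 24.3

From dP/dt = 0: 0.00501H* = 0.0998, so H* = 19.9.
From dN/dt = 0: 0.418(1 - N*/1150) = 0.00355·19.9, giving N* = 1150·(1 - 0.169) = 955.
From dH/dt = 0: 0.000643·955 - 0.0515 = 0.0232P*, so P* = 0.563/0.0232 = 24.3.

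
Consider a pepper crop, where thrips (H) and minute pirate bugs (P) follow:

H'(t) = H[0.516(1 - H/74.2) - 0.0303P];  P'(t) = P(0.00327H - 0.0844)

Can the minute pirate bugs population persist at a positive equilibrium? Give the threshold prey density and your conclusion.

Threshold H = 25.8; K > 25.8, so yes, the predator persists.

The predator equation gives dP/dt > 0 only when H > 0.0844/0.00327 = 25.8.
Without the predator, H → K = 74.2. Since 74.2 > 25.8, the predator can invade and persist.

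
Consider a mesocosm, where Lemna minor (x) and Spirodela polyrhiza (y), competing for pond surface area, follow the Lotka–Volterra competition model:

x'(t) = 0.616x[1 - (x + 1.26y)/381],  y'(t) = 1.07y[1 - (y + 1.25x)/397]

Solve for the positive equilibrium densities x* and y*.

Setting both brackets to zero gives the nullclines x + 1.26y = 381 and 1.25x + y = 397.
Substituting y = 397 - 1.25x into the first: x(1 - 1.26·1.25) = 381 - 1.26·397.
So x* = -119/-0.575 = 207, and then y* = 397 - 1.25·207 = 138.

x* ≈ 207, y* ≈ 138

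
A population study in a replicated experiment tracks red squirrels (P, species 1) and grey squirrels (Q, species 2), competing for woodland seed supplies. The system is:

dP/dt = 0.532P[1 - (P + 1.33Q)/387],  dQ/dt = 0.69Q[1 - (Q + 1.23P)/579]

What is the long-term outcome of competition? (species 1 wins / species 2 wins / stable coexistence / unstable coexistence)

species 2 excludes species 1

Compare the nullcline intercepts: K1/α12 = 387/1.33 = 291 < K2 = 579; K2/α21 = 579/1.23 = 471 > K1 = 387.
Since the inequalities point opposite ways, species 2 can invade but species 1 cannot.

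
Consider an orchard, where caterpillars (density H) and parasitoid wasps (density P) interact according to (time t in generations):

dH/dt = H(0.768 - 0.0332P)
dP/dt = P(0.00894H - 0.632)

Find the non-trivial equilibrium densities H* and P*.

Set dP/dt = 0 with P > 0: 0.00894H - 0.632 = 0, so H* = 0.632/0.00894 = 70.7.
Set dH/dt = 0 with H > 0: 0.768 - 0.0332P = 0, so P* = 0.768/0.0332 = 23.1.

H* ≈ 70.7, P* ≈ 23.1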